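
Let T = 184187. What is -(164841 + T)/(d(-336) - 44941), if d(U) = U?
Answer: 349028/45277 ≈ 7.7087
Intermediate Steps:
-(164841 + T)/(d(-336) - 44941) = -(164841 + 184187)/(-336 - 44941) = -349028/(-45277) = -349028*(-1)/45277 = -1*(-349028/45277) = 349028/45277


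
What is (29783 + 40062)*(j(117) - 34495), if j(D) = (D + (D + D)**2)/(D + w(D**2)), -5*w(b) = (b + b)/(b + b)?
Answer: -1387870089175/584 ≈ -2.3765e+9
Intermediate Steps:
w(b) = -1/5 (w(b) = -(b + b)/(5*(b + b)) = -2*b/(5*(2*b)) = -2*b*1/(2*b)/5 = -1/5*1 = -1/5)
j(D) = (D + 4*D**2)/(-1/5 + D) (j(D) = (D + (D + D)**2)/(D - 1/5) = (D + (2*D)**2)/(-1/5 + D) = (D + 4*D**2)/(-1/5 + D))
(29783 + 40062)*(j(117) - 34495) = (29783 + 40062)*(5*117*(1 + 4*117)/(-1 + 5*117) - 34495) = 69845*(5*117*(1 + 468)/(-1 + 585) - 34495) = 69845*(5*117*469/584 - 34495) = 69845*(5*117*(1/584)*469 - 34495) = 69845*(274365/584 - 34495) = 69845*(-19870715/584) = -1387870089175/584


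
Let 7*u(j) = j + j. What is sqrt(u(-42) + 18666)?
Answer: sqrt(18654) ≈ 136.58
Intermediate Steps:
u(j) = 2*j/7 (u(j) = (j + j)/7 = (2*j)/7 = 2*j/7)
sqrt(u(-42) + 18666) = sqrt((2/7)*(-42) + 18666) = sqrt(-12 + 18666) = sqrt(18654)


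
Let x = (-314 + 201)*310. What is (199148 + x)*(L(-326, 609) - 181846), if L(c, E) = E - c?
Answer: -29690751498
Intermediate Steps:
x = -35030 (x = -113*310 = -35030)
(199148 + x)*(L(-326, 609) - 181846) = (199148 - 35030)*((609 - 1*(-326)) - 181846) = 164118*((609 + 326) - 181846) = 164118*(935 - 181846) = 164118*(-180911) = -29690751498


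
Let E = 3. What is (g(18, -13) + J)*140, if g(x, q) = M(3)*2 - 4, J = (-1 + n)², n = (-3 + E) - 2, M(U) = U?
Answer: 1540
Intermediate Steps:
n = -2 (n = (-3 + 3) - 2 = 0 - 2 = -2)
J = 9 (J = (-1 - 2)² = (-3)² = 9)
g(x, q) = 2 (g(x, q) = 3*2 - 4 = 6 - 4 = 2)
(g(18, -13) + J)*140 = (2 + 9)*140 = 11*140 = 1540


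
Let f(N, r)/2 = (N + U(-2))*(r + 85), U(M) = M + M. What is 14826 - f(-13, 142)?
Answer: 22544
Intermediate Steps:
U(M) = 2*M
f(N, r) = 2*(-4 + N)*(85 + r) (f(N, r) = 2*((N + 2*(-2))*(r + 85)) = 2*((N - 4)*(85 + r)) = 2*((-4 + N)*(85 + r)) = 2*(-4 + N)*(85 + r))
14826 - f(-13, 142) = 14826 - (-680 - 8*142 + 170*(-13) + 2*(-13)*142) = 14826 - (-680 - 1136 - 2210 - 3692) = 14826 - 1*(-7718) = 14826 + 7718 = 22544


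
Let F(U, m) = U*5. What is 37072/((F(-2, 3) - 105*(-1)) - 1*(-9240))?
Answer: 37072/9335 ≈ 3.9713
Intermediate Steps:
F(U, m) = 5*U
37072/((F(-2, 3) - 105*(-1)) - 1*(-9240)) = 37072/((5*(-2) - 105*(-1)) - 1*(-9240)) = 37072/((-10 + 105) + 9240) = 37072/(95 + 9240) = 37072/9335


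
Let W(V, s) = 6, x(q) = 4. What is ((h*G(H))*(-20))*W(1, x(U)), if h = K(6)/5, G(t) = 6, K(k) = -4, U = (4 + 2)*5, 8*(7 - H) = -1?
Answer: 576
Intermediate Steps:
H = 57/8 (H = 7 - 1/8*(-1) = 7 + 1/8 = 57/8 ≈ 7.1250)
U = 30 (U = 6*5 = 30)
h = -4/5 ≈ -0.80000
((h*G(H))*(-20))*W(1, x(U)) = (-4/5*6*(-20))*6 = -24/5*(-20)*6 = 96*6 = 576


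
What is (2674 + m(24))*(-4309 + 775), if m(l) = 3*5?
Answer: -9502926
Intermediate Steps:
m(l) = 15
(2674 + m(24))*(-4309 + 775) = (2674 + 15)*(-4309 + 775) = 2689*(-3534) = -9502926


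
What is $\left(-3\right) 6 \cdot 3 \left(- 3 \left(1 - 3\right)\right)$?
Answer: $-324$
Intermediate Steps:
$\left(-3\right) 6 \cdot 3 \left(- 3 \left(1 - 3\right)\right) = \left(-18\right) 3 \left(\left(-3\right) \left(-2\right)\right) = \left(-54\right) 6 = -324$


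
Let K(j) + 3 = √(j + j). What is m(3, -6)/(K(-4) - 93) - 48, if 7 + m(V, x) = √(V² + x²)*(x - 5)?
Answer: -55260/1153 + 396*√5/1153 + 7*I*√2/4612 + 33*I*√10/4612 ≈ -47.159 + 0.024773*I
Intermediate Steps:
K(j) = -3 + √2*√j (K(j) = -3 + √(j + j) = -3 + √(2*j) = -3 + √2*√j)
m(V, x) = -7 + √(V² + x²)*(-5 + x) (m(V, x) = -7 + √(V² + x²)*(x - 5) = -7 + √(V² + x²)*(-5 + x))
m(3, -6)/(K(-4) - 93) - 48 = (-7 - 5*√(3² + (-6)²) - 6*√(3² + (-6)²))/((-3 + √2*√(-4)) - 93) - 48 = (-7 - 5*√(9 + 36) - 6*√(9 + 36))/((-3 + √2*(2*I)) - 93) - 48 = (-7 - 15*√5 - 18*√5)/((-3 + 2*I*√2) - 93) - 48 = (-7 - 15*√5 - 18*√5)/(-96 + 2*I*√2) - 48 = (-7 - 33*√5)/(-96 + 2*I*√2) - 48 = -48 + (-7 - 33*√5)/(-96 + 2*I*√2)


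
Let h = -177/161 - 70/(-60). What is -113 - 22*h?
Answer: -55294/483 ≈ -114.48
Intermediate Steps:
h = 65/966 (h = -177*1/161 - 70*(-1/60) = -177/161 + 7/6 = 65/966 ≈ 0.067288)
-113 - 22*h = -113 - 22*65/966 = -113 - 715/483 = -55294/483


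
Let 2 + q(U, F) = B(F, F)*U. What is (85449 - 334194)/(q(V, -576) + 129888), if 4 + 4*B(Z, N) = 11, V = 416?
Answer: -82915/43538 ≈ -1.9044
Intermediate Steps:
B(Z, N) = 7/4 (B(Z, N) = -1 + (1/4)*11 = -1 + 11/4 = 7/4)
q(U, F) = -2 + 7*U/4
(85449 - 334194)/(q(V, -576) + 129888) = (85449 - 334194)/((-2 + (7/4)*416) + 129888) = -248745/((-2 + 728) + 129888) = -248745/(726 + 129888) = -248745/130614 = -248745*1/130614 = -82915/43538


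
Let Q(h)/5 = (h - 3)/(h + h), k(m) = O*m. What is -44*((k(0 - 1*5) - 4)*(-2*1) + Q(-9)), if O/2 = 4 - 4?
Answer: -1496/3 ≈ -498.67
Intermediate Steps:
O = 0 (O = 2*(4 - 4) = 2*0 = 0)
k(m) = 0 (k(m) = 0*m = 0)
Q(h) = 5*(-3 + h)/(2*h) (Q(h) = 5*((h - 3)/(h + h)) = 5*((-3 + h)/((2*h))) = 5*((-3 + h)*(1/(2*h))) = 5*((-3 + h)/(2*h)) = 5*(-3 + h)/(2*h))
-44*((k(0 - 1*5) - 4)*(-2*1) + Q(-9)) = -44*((0 - 4)*(-2*1) + (5/2)*(-3 - 9)/(-9)) = -44*(-4*(-2) + (5/2)*(-1/9)*(-12)) = -44*(8 + 10/3) = -44*34/3 = -1496/3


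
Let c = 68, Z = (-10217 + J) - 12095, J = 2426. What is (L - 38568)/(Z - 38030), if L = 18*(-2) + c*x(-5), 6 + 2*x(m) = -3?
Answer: 19455/28958 ≈ 0.67183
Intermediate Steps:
x(m) = -9/2 (x(m) = -3 + (1/2)*(-3) = -3 - 3/2 = -9/2)
Z = -19886 (Z = (-10217 + 2426) - 12095 = -7791 - 12095 = -19886)
L = -342 (L = 18*(-2) + 68*(-9/2) = -36 - 306 = -342)
(L - 38568)/(Z - 38030) = (-342 - 38568)/(-19886 - 38030) = -38910/(-57916) = -38910*(-1/57916) = 19455/28958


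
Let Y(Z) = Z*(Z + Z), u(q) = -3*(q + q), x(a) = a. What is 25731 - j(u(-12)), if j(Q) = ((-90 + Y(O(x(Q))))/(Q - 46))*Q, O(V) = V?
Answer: -35505/13 ≈ -2731.2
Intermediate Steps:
u(q) = -6*q
Y(Z) = 2*Z² (Y(Z) = Z*(2*Z) = 2*Z²)
j(Q) = Q*(-90 + 2*Q²)/(-46 + Q) (j(Q) = ((-90 + 2*Q²)/(Q - 46))*Q = ((-90 + 2*Q²)/(-46 + Q))*Q = Q*(-90 + 2*Q²)/(-46 + Q))
25731 - j(u(-12)) = 25731 - 2*(-6*(-12))*(-45 + (-6*(-12))²)/(-46 - 6*(-12)) = 25731 - 2*72*(-45 + 72²)/(-46 + 72) = 25731 - 2*72*(-45 + 5184)/26 = 25731 - 2*72*5139/26 = 25731 - 1*370008/13 = 25731 - 370008/13 = -35505/13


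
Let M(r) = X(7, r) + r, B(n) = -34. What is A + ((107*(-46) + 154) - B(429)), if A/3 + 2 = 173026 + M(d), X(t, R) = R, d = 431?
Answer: 516924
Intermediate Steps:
M(r) = 2*r (M(r) = r + r = 2*r)
A = 521658 (A = -6 + 3*(173026 + 2*431) = -6 + 3*(173026 + 862) = -6 + 3*173888 = -6 + 521664 = 521658)
A + ((107*(-46) + 154) - B(429)) = 521658 + ((107*(-46) + 154) - 1*(-34)) = 521658 + ((-4922 + 154) + 34) = 521658 + (-4768 + 34) = 521658 - 4734 = 516924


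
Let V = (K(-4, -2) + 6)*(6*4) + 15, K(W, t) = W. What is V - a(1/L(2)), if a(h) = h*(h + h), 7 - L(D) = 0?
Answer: 3085/49 ≈ 62.959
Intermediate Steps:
L(D) = 7 (L(D) = 7 - 1*0 = 7 + 0 = 7)
a(h) = 2*h² (a(h) = h*(2*h) = 2*h²)
V = 63 (V = (-4 + 6)*(6*4) + 15 = 2*24 + 15 = 48 + 15 = 63)
V - a(1/L(2)) = 63 - 2*(1/7)² = 63 - 2*(⅐)² = 63 - 2/49 = 3085/49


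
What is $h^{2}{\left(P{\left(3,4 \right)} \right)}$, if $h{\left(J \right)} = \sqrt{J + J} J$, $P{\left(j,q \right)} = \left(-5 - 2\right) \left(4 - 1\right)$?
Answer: $-18522$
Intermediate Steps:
$P{\left(j,q \right)} = -21$ ($P{\left(j,q \right)} = \left(-7\right) 3 = -21$)
$h{\left(J \right)} = \sqrt{2} J^{\frac{3}{2}}$ ($h{\left(J \right)} = \sqrt{2 J} J = \sqrt{2} \sqrt{J} J = \sqrt{2} J^{\frac{3}{2}}$)
$h^{2}{\left(P{\left(3,4 \right)} \right)} = \left(\sqrt{2} \left(-21\right)^{\frac{3}{2}}\right)^{2} = \left(\sqrt{2} \left(- 21 i \sqrt{21}\right)\right)^{2} = \left(- 21 i \sqrt{42}\right)^{2} = -18522$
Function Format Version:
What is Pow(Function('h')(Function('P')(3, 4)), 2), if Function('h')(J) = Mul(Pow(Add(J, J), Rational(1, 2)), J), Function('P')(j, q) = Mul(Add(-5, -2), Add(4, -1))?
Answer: -18522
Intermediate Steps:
Function('P')(j, q) = -21 (Function('P')(j, q) = Mul(-7, 3) = -21)
Function('h')(J) = Mul(Pow(2, Rational(1, 2)), Pow(J, Rational(3, 2))) (Function('h')(J) = Mul(Pow(Mul(2, J), Rational(1, 2)), J) = Mul(Mul(Pow(2, Rational(1, 2)), Pow(J, Rational(1, 2))), J) = Mul(Pow(2, Rational(1, 2)), Pow(J, Rational(3, 2))))
Pow(Function('h')(Function('P')(3, 4)), 2) = Pow(Mul(Pow(2, Rational(1, 2)), Pow(-21, Rational(3, 2))), 2) = Pow(Mul(Pow(2, Rational(1, 2)), Mul(-21, I, Pow(21, Rational(1, 2)))), 2) = Pow(Mul(-21, I, Pow(42, Rational(1, 2))), 2) = -18522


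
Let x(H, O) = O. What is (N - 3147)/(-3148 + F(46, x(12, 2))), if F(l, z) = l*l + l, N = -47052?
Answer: 1731/34 ≈ 50.912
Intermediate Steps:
F(l, z) = l + l² (F(l, z) = l² + l = l + l²)
(N - 3147)/(-3148 + F(46, x(12, 2))) = (-47052 - 3147)/(-3148 + 46*(1 + 46)) = -50199/(-3148 + 46*47) = -50199/(-3148 + 2162) = -50199/(-986) = -50199*(-1/986) = 1731/34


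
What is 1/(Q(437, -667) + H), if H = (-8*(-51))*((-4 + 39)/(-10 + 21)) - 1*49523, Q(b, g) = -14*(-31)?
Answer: -11/525699 ≈ -2.0925e-5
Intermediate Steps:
Q(b, g) = 434
H = -530473/11 (H = 408*(35/11) - 49523 = 14280/11 - 49523 = -530473/11 ≈ -48225.)
1/(Q(437, -667) + H) = 1/(434 - 530473/11) = 1/(-525699/11) = -11/525699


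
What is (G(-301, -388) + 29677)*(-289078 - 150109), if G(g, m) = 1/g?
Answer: -560451299016/43 ≈ -1.3034e+10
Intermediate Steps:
(G(-301, -388) + 29677)*(-289078 - 150109) = (1/(-301) + 29677)*(-289078 - 150109) = (-1/301 + 29677)*(-439187) = (8932776/301)*(-439187) = -560451299016/43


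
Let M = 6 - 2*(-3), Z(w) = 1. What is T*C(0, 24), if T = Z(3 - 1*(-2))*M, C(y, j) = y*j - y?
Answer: 0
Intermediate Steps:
C(y, j) = -y + j*y (C(y, j) = j*y - y = -y + j*y)
M = 12 (M = 6 + 6 = 12)
T = 12 (T = 1*12 = 12)
T*C(0, 24) = 12*(0*(-1 + 24)) = 12*(0*23) = 12*0 = 0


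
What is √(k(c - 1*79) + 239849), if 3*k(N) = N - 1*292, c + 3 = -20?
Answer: √2157459/3 ≈ 489.61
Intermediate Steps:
c = -23 (c = -3 - 20 = -23)
k(N) = -292/3 + N/3 (k(N) = (N - 1*292)/3 = (N - 292)/3 = (-292 + N)/3 = -292/3 + N/3)
√(k(c - 1*79) + 239849) = √((-292/3 + (-23 - 1*79)/3) + 239849) = √((-292/3 + (-23 - 79)/3) + 239849) = √((-292/3 + (⅓)*(-102)) + 239849) = √((-292/3 - 34) + 239849) = √(-394/3 + 239849) = √(719153/3) = √2157459/3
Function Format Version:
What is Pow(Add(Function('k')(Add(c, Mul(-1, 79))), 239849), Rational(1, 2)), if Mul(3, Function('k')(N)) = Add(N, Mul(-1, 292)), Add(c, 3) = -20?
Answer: Mul(Rational(1, 3), Pow(2157459, Rational(1, 2))) ≈ 489.61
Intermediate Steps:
c = -23 (c = Add(-3, -20) = -23)
Function('k')(N) = Add(Rational(-292, 3), Mul(Rational(1, 3), N)) (Function('k')(N) = Mul(Rational(1, 3), Add(N, Mul(-1, 292))) = Mul(Rational(1, 3), Add(N, -292)) = Mul(Rational(1, 3), Add(-292, N)) = Add(Rational(-292, 3), Mul(Rational(1, 3), N)))
Pow(Add(Function('k')(Add(c, Mul(-1, 79))), 239849), Rational(1, 2)) = Pow(Add(Add(Rational(-292, 3), Mul(Rational(1, 3), Add(-23, Mul(-1, 79)))), 239849), Rational(1, 2)) = Pow(Add(Add(Rational(-292, 3), Mul(Rational(1, 3), Add(-23, -79))), 239849), Rational(1, 2)) = Pow(Add(Add(Rational(-292, 3), Mul(Rational(1, 3), -102)), 239849), Rational(1, 2)) = Pow(Add(Add(Rational(-292, 3), -34), 239849), Rational(1, 2)) = Pow(Add(Rational(-394, 3), 239849), Rational(1, 2)) = Pow(Rational(719153, 3), Rational(1, 2)) = Mul(Rational(1, 3), Pow(2157459, Rational(1, 2)))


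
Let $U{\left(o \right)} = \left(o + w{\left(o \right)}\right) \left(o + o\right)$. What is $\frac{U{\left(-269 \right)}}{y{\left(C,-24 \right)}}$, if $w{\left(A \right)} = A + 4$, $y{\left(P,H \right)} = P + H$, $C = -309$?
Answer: $- \frac{95764}{111} \approx -862.74$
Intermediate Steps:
$y{\left(P,H \right)} = H + P$
$w{\left(A \right)} = 4 + A$
$U{\left(o \right)} = 2 o \left(4 + 2 o\right)$ ($U{\left(o \right)} = \left(o + \left(4 + o\right)\right) \left(o + o\right) = \left(4 + 2 o\right) 2 o = 2 o \left(4 + 2 o\right)$)
$\frac{U{\left(-269 \right)}}{y{\left(C,-24 \right)}} = \frac{4 \left(-269\right) \left(2 - 269\right)}{-24 - 309} = \frac{4 \left(-269\right) \left(-267\right)}{-333} = 287292 \left(- \frac{1}{333}\right) = - \frac{95764}{111}$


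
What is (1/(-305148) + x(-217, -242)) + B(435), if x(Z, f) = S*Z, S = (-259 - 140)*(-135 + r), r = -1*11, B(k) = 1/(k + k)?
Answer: -559324721891567/44246460 ≈ -1.2641e+7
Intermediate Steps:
B(k) = 1/(2*k)
r = -11
S = 58254 (S = (-259 - 140)*(-135 - 11) = -399*(-146) = 58254)
x(Z, f) = 58254*Z
(1/(-305148) + x(-217, -242)) + B(435) = (1/(-305148) + 58254*(-217)) + (1/2)/435 = (-1/305148 - 12641118) + (1/2)*(1/435) = -3857411875465/305148 + 1/870 = -559324721891567/44246460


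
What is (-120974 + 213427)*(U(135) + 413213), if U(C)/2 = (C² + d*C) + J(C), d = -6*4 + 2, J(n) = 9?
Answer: 41025186673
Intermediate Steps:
d = -22 (d = -24 + 2 = -22)
U(C) = 18 - 44*C + 2*C² (U(C) = 2*((C² - 22*C) + 9) = 2*(9 + C² - 22*C) = 18 - 44*C + 2*C²)
(-120974 + 213427)*(U(135) + 413213) = (-120974 + 213427)*((18 - 44*135 + 2*135²) + 413213) = 92453*((18 - 5940 + 2*18225) + 413213) = 92453*((18 - 5940 + 36450) + 413213) = 92453*(30528 + 413213) = 92453*443741 = 41025186673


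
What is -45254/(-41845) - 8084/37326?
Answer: 675437912/780953235 ≈ 0.86489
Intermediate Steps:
-45254/(-41845) - 8084/37326 = -45254*(-1/41845) - 8084*1/37326 = 45254/41845 - 4042/18663 = 675437912/780953235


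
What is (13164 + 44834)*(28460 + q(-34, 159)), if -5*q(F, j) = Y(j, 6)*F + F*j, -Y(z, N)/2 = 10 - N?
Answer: 8550877132/5 ≈ 1.7102e+9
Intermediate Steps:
Y(z, N) = -20 + 2*N (Y(z, N) = -2*(10 - N) = -20 + 2*N)
q(F, j) = 8*F/5 - F*j/5 (q(F, j) = -((-20 + 2*6)*F + F*j)/5 = -((-20 + 12)*F + F*j)/5 = -(-8*F + F*j)/5 = 8*F/5 - F*j/5)
(13164 + 44834)*(28460 + q(-34, 159)) = (13164 + 44834)*(28460 + (⅕)*(-34)*(8 - 1*159)) = 57998*(28460 + (⅕)*(-34)*(8 - 159)) = 57998*(28460 + (⅕)*(-34)*(-151)) = 57998*(28460 + 5134/5) = 57998*(147434/5) = 8550877132/5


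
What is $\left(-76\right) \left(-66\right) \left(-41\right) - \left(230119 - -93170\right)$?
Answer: $-528945$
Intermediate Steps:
$\left(-76\right) \left(-66\right) \left(-41\right) - \left(230119 - -93170\right) = 5016 \left(-41\right) - \left(230119 + 93170\right) = -205656 - 323289 = -528945$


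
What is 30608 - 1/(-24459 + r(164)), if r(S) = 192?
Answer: 742764337/24267 ≈ 30608.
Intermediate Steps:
30608 - 1/(-24459 + r(164)) = 30608 - 1/(-24459 + 192) = 30608 - 1/(-24267) = 30608 - 1*(-1/24267) = 30608 + 1/24267 = 742764337/24267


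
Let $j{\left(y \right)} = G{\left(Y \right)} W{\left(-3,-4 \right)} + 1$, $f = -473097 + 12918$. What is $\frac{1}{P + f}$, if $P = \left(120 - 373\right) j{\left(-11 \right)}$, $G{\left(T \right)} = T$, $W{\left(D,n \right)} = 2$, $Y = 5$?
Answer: $- \frac{1}{462962} \approx -2.16 \cdot 10^{-6}$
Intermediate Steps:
$f = -460179$
$j{\left(y \right)} = 11$ ($j{\left(y \right)} = 5 \cdot 2 + 1 = 10 + 1 = 11$)
$P = -2783$ ($P = \left(120 - 373\right) 11 = \left(-253\right) 11 = -2783$)
$\frac{1}{P + f} = \frac{1}{-2783 - 460179} = \frac{1}{-462962} = - \frac{1}{462962}$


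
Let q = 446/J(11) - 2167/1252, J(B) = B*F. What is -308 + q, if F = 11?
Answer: -46363351/151492 ≈ -306.04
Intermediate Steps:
J(B) = 11*B (J(B) = B*11 = 11*B)
q = 296185/151492 (q = 446/((11*11)) - 2167/1252 = 446/121 - 2167*1/1252 = 446*(1/121) - 2167/1252 = 446/121 - 2167/1252 = 296185/151492 ≈ 1.9551)
-308 + q = -308 + 296185/151492 = -46363351/151492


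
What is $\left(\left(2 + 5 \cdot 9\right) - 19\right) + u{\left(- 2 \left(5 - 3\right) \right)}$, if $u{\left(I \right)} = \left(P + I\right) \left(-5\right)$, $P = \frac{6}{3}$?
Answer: $38$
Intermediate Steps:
$P = 2$ ($P = 6 \cdot \frac{1}{3} = 2$)
$u{\left(I \right)} = -10 - 5 I$ ($u{\left(I \right)} = \left(2 + I\right) \left(-5\right) = -10 - 5 I$)
$\left(\left(2 + 5 \cdot 9\right) - 19\right) + u{\left(- 2 \left(5 - 3\right) \right)} = \left(\left(2 + 5 \cdot 9\right) - 19\right) - \left(10 + 5 \left(- 2 \left(5 - 3\right)\right)\right) = \left(\left(2 + 45\right) - 19\right) - \left(10 + 5 \left(\left(-2\right) 2\right)\right) = \left(47 - 19\right) - -10 = 28 + \left(-10 + 20\right) = 28 + 10 = 38$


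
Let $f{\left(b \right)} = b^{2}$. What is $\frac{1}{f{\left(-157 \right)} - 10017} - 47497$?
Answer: $- \frac{694976103}{14632} \approx -47497.0$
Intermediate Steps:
$\frac{1}{f{\left(-157 \right)} - 10017} - 47497 = \frac{1}{\left(-157\right)^{2} - 10017} - 47497 = \frac{1}{24649 - 10017} - 47497 = \frac{1}{14632} - 47497 = - \frac{694976103}{14632}$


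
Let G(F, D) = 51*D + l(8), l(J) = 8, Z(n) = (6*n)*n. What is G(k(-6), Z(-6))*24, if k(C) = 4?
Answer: 264576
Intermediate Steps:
Z(n) = 6*n²
G(F, D) = 8 + 51*D (G(F, D) = 51*D + 8 = 8 + 51*D)
G(k(-6), Z(-6))*24 = (8 + 51*(6*(-6)²))*24 = (8 + 51*(6*36))*24 = (8 + 51*216)*24 = (8 + 11016)*24 = 11024*24 = 264576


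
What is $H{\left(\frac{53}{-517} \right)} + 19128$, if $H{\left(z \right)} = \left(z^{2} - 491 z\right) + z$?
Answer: $\frac{5126133291}{267289} \approx 19178.0$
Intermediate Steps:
$H{\left(z \right)} = z^{2} - 490 z$
$H{\left(\frac{53}{-517} \right)} + 19128 = \frac{53}{-517} \left(-490 + \frac{53}{-517}\right) + 19128 = 53 \left(- \frac{1}{517}\right) \left(-490 + 53 \left(- \frac{1}{517}\right)\right) + 19128 = - \frac{53 \left(-490 - \frac{53}{517}\right)}{517} + 19128 = \left(- \frac{53}{517}\right) \left(- \frac{253383}{517}\right) + 19128 = \frac{13429299}{267289} + 19128 = \frac{5126133291}{267289}$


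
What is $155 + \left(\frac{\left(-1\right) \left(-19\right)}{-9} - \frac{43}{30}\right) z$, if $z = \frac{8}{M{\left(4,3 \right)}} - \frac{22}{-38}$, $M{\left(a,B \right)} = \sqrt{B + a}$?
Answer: $\frac{261541}{1710} - \frac{1276 \sqrt{7}}{315} \approx 142.23$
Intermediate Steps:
$z = \frac{11}{19} + \frac{8 \sqrt{7}}{7}$ ($z = \frac{8}{\sqrt{3 + 4}} - \frac{22}{-38} = \frac{8}{\sqrt{7}} - - \frac{11}{19} = 8 \frac{\sqrt{7}}{7} + \frac{11}{19} = \frac{8 \sqrt{7}}{7} + \frac{11}{19} = \frac{11}{19} + \frac{8 \sqrt{7}}{7} \approx 3.6027$)
$155 + \left(\frac{\left(-1\right) \left(-19\right)}{-9} - \frac{43}{30}\right) z = 155 + \left(\frac{\left(-1\right) \left(-19\right)}{-9} - \frac{43}{30}\right) \left(\frac{11}{19} + \frac{8 \sqrt{7}}{7}\right) = 155 + \left(19 \left(- \frac{1}{9}\right) - \frac{43}{30}\right) \left(\frac{11}{19} + \frac{8 \sqrt{7}}{7}\right) = 155 + \left(- \frac{19}{9} - \frac{43}{30}\right) \left(\frac{11}{19} + \frac{8 \sqrt{7}}{7}\right) = 155 - \frac{319 \left(\frac{11}{19} + \frac{8 \sqrt{7}}{7}\right)}{90} = 155 - \left(\frac{3509}{1710} + \frac{1276 \sqrt{7}}{315}\right) = \frac{261541}{1710} - \frac{1276 \sqrt{7}}{315}$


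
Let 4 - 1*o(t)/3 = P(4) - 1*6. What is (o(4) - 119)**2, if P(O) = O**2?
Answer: 18769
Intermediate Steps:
o(t) = -18 (o(t) = 12 - 3*(4**2 - 1*6) = 12 - 3*(16 - 6) = 12 - 3*10 = 12 - 30 = -18)
(o(4) - 119)**2 = (-18 - 119)**2 = (-137)**2 = 18769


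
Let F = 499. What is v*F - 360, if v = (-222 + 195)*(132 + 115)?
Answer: -3328191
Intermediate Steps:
v = -6669 (v = -27*247 = -6669)
v*F - 360 = -6669*499 - 360 = -3327831 - 360 = -3328191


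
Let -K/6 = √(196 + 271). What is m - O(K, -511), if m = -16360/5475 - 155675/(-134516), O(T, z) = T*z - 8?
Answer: 908687933/147295020 - 3066*√467 ≈ -66251.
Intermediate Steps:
K = -6*√467 (K = -6*√(196 + 271) = -6*√467 ≈ -129.66)
O(T, z) = -8 + T*z
m = -269672227/147295020 (m = -16360*1/5475 - 155675*(-1/134516) = -3272/1095 + 155675/134516 = -269672227/147295020 ≈ -1.8308)
m - O(K, -511) = -269672227/147295020 - (-8 - 6*√467*(-511)) = -269672227/147295020 - (-8 + 3066*√467) = -269672227/147295020 + (8 - 3066*√467) = 908687933/147295020 - 3066*√467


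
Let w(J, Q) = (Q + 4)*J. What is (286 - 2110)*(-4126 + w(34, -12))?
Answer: 8021952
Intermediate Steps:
w(J, Q) = J*(4 + Q) (w(J, Q) = (4 + Q)*J = J*(4 + Q))
(286 - 2110)*(-4126 + w(34, -12)) = (286 - 2110)*(-4126 + 34*(4 - 12)) = -1824*(-4126 + 34*(-8)) = -1824*(-4126 - 272) = -1824*(-4398) = 8021952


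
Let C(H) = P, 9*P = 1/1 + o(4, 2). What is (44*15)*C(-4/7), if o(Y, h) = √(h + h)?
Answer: 220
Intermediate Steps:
o(Y, h) = √2*√h (o(Y, h) = √(2*h) = √2*√h)
P = ⅓ (P = (1/1 + √2*√2)/9 = (1*1 + 2)/9 = (1 + 2)/9 = (⅑)*3 = ⅓ ≈ 0.33333)
C(H) = ⅓
(44*15)*C(-4/7) = (44*15)*(⅓) = 660*(⅓) = 220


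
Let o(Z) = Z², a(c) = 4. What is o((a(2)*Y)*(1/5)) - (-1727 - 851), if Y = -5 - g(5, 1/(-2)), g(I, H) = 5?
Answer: 2642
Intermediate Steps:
Y = -10 (Y = -5 - 1*5 = -5 - 5 = -10)
o((a(2)*Y)*(1/5)) - (-1727 - 851) = ((4*(-10))*(1/5))² - (-1727 - 851) = (-40/5)² - 1*(-2578) = (-40*⅕)² + 2578 = (-8)² + 2578 = 64 + 2578 = 2642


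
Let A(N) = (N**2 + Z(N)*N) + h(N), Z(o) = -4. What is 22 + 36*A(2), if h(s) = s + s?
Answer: 22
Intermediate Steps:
h(s) = 2*s
A(N) = N**2 - 2*N (A(N) = (N**2 - 4*N) + 2*N = N**2 - 2*N)
22 + 36*A(2) = 22 + 36*(2*(-2 + 2)) = 22 + 36*(2*0) = 22 + 36*0 = 22 + 0 = 22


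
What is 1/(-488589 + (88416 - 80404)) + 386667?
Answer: 185823266858/480577 ≈ 3.8667e+5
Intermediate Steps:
1/(-488589 + (88416 - 80404)) + 386667 = 1/(-488589 + 8012) + 386667 = 1/(-480577) + 386667 = -1/480577 + 386667 = 185823266858/480577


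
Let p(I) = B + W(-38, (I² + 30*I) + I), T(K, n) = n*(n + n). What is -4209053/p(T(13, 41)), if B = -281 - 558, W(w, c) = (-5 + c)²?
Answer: -4209053/130125603521282 ≈ -3.2346e-8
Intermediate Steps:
T(K, n) = 2*n² (T(K, n) = n*(2*n) = 2*n²)
B = -839
p(I) = -839 + (-5 + I² + 31*I)² (p(I) = -839 + (-5 + ((I² + 30*I) + I))² = -839 + (-5 + (I² + 31*I))² = -839 + (-5 + I² + 31*I)²)
-4209053/p(T(13, 41)) = -4209053/(-839 + (-5 + (2*41²)*(31 + 2*41²))²) = -4209053/(-839 + (-5 + (2*1681)*(31 + 2*1681))²) = -4209053/(-839 + (-5 + 3362*(31 + 3362))²) = -4209053/(-839 + (-5 + 3362*3393)²) = -4209053/(-839 + (-5 + 11407266)²) = -4209053/(-839 + 11407261²) = -4209053/(-839 + 130125603522121) = -4209053/130125603521282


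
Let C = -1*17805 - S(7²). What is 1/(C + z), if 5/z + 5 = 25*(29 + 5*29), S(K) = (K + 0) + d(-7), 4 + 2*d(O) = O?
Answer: -1738/31020691 ≈ -5.6027e-5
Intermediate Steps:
d(O) = -2 + O/2
S(K) = -11/2 + K (S(K) = (K + 0) + (-2 + (½)*(-7)) = K + (-2 - 7/2) = K - 11/2 = -11/2 + K)
C = -35697/2 (C = -1*17805 - (-11/2 + 7²) = -17805 - (-11/2 + 49) = -17805 - 1*87/2 = -17805 - 87/2 = -35697/2 ≈ -17849.)
z = 1/869 (z = 5/(-5 + 25*(29 + 5*29)) = 5/(-5 + 25*(29 + 145)) = 5/(-5 + 25*174) = 5/(-5 + 4350) = 5/4345 = 5*(1/4345) = 1/869 ≈ 0.0011507)
1/(C + z) = 1/(-35697/2 + 1/869) = 1/(-31020691/1738) = -1738/31020691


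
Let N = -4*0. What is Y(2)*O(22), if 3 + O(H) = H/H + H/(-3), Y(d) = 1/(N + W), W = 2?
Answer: -14/3 ≈ -4.6667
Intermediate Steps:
N = 0
Y(d) = ½ (Y(d) = 1/(0 + 2) = 1/2 = ½)
O(H) = -2 - H/3 (O(H) = -3 + (H/H + H/(-3)) = -3 + (1 + H*(-⅓)) = -3 + (1 - H/3) = -2 - H/3)
Y(2)*O(22) = (-2 - ⅓*22)/2 = (-2 - 22/3)/2 = (½)*(-28/3) = -14/3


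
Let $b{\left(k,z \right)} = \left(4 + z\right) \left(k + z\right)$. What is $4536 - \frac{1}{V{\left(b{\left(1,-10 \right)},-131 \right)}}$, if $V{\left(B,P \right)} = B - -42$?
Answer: $\frac{435455}{96} \approx 4536.0$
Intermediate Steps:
$V{\left(B,P \right)} = 42 + B$ ($V{\left(B,P \right)} = B + 42 = 42 + B$)
$4536 - \frac{1}{V{\left(b{\left(1,-10 \right)},-131 \right)}} = 4536 - \frac{1}{42 + \left(\left(-10\right)^{2} + 4 \cdot 1 + 4 \left(-10\right) + 1 \left(-10\right)\right)} = 4536 - \frac{1}{42 + \left(100 + 4 - 40 - 10\right)} = 4536 - \frac{1}{42 + 54} = 4536 - \frac{1}{96} = \frac{435455}{96}$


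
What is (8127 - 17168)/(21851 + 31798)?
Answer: -9041/53649 ≈ -0.16852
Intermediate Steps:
(8127 - 17168)/(21851 + 31798) = -9041/53649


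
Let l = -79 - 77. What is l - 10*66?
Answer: -816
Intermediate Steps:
l = -156
l - 10*66 = -156 - 10*66 = -156 - 660 = -816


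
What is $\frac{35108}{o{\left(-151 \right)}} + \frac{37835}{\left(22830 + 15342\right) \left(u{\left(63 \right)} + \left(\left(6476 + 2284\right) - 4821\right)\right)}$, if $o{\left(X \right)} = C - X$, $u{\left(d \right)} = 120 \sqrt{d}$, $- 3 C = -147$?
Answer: $\frac{815730448787629}{4646970530100} - \frac{378350 \sqrt{7}}{15489901767} \approx 175.54$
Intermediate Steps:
$C = 49$ ($C = \left(- \frac{1}{3}\right) \left(-147\right) = 49$)
$o{\left(X \right)} = 49 - X$
$\frac{35108}{o{\left(-151 \right)}} + \frac{37835}{\left(22830 + 15342\right) \left(u{\left(63 \right)} + \left(\left(6476 + 2284\right) - 4821\right)\right)} = \frac{35108}{49 - -151} + \frac{37835}{\left(22830 + 15342\right) \left(120 \sqrt{63} + \left(\left(6476 + 2284\right) - 4821\right)\right)} = \frac{35108}{49 + 151} + \frac{37835}{38172 \left(120 \cdot 3 \sqrt{7} + \left(8760 - 4821\right)\right)} = \frac{35108}{200} + \frac{37835}{38172 \left(360 \sqrt{7} + 3939\right)} = 35108 \cdot \frac{1}{200} + \frac{37835}{38172 \left(3939 + 360 \sqrt{7}\right)} = \frac{8777}{50} + \frac{37835}{150359508 + 13741920 \sqrt{7}}$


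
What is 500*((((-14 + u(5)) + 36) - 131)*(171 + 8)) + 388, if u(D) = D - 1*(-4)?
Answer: -8949612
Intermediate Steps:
u(D) = 4 + D (u(D) = D + 4 = 4 + D)
500*((((-14 + u(5)) + 36) - 131)*(171 + 8)) + 388 = 500*((((-14 + (4 + 5)) + 36) - 131)*(171 + 8)) + 388 = 500*((((-14 + 9) + 36) - 131)*179) + 388 = 500*(((-5 + 36) - 131)*179) + 388 = 500*((31 - 131)*179) + 388 = 500*(-100*179) + 388 = 500*(-17900) + 388 = -8950000 + 388 = -8949612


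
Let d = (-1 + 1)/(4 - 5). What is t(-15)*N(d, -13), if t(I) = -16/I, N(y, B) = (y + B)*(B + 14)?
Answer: -208/15 ≈ -13.867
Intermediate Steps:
d = 0 (d = 0/(-1) = 0*(-1) = 0)
N(y, B) = (14 + B)*(B + y) (N(y, B) = (B + y)*(14 + B) = (14 + B)*(B + y))
t(-15)*N(d, -13) = (-16/(-15))*((-13)² + 14*(-13) + 14*0 - 13*0) = (-16*(-1/15))*(169 - 182 + 0 + 0) = (16/15)*(-13) = -208/15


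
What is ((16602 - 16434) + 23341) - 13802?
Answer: 9707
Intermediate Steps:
((16602 - 16434) + 23341) - 13802 = (168 + 23341) - 13802 = 23509 - 13802 = 9707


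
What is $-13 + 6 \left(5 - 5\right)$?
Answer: $-13$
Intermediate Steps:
$-13 + 6 \left(5 - 5\right) = -13 + 6 \cdot 0 = -13 + 0 = -13$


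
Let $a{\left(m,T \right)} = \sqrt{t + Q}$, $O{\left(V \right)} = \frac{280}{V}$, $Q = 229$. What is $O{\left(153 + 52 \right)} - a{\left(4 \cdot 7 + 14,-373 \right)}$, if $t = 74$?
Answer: $\frac{56}{41} - \sqrt{303} \approx -16.041$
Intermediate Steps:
$a{\left(m,T \right)} = \sqrt{303}$ ($a{\left(m,T \right)} = \sqrt{74 + 229} = \sqrt{303}$)
$O{\left(153 + 52 \right)} - a{\left(4 \cdot 7 + 14,-373 \right)} = \frac{280}{153 + 52} - \sqrt{303} = \frac{280}{205} - \sqrt{303} = 280 \cdot \frac{1}{205} - \sqrt{303} = \frac{56}{41} - \sqrt{303}$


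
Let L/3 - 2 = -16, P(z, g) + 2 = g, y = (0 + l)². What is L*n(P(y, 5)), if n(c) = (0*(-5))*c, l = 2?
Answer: 0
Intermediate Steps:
y = 4 (y = (0 + 2)² = 2² = 4)
P(z, g) = -2 + g
n(c) = 0 (n(c) = 0*c = 0)
L = -42 (L = 6 + 3*(-16) = 6 - 48 = -42)
L*n(P(y, 5)) = -42*0 = 0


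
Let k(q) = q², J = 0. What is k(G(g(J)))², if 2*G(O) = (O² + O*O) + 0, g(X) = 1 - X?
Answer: 1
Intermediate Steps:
G(O) = O² (G(O) = ((O² + O*O) + 0)/2 = ((O² + O²) + 0)/2 = (2*O² + 0)/2 = (2*O²)/2 = O²)
k(G(g(J)))² = (((1 - 1*0)²)²)² = (((1 + 0)²)²)² = ((1²)²)² = (1²)² = 1² = 1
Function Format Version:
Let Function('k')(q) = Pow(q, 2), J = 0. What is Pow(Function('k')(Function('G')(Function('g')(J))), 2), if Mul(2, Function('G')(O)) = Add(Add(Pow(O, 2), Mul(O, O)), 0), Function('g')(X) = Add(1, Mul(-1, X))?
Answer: 1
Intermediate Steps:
Function('G')(O) = Pow(O, 2) (Function('G')(O) = Mul(Rational(1, 2), Add(Add(Pow(O, 2), Mul(O, O)), 0)) = Mul(Rational(1, 2), Add(Add(Pow(O, 2), Pow(O, 2)), 0)) = Mul(Rational(1, 2), Add(Mul(2, Pow(O, 2)), 0)) = Mul(Rational(1, 2), Mul(2, Pow(O, 2))) = Pow(O, 2))
Pow(Function('k')(Function('G')(Function('g')(J))), 2) = Pow(Pow(Pow(Add(1, Mul(-1, 0)), 2), 2), 2) = Pow(Pow(Pow(Add(1, 0), 2), 2), 2) = Pow(Pow(Pow(1, 2), 2), 2) = Pow(Pow(1, 2), 2) = Pow(1, 2) = 1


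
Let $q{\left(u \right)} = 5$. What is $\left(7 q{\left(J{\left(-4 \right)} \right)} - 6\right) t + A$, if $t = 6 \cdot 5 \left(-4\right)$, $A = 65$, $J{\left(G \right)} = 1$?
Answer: $-3415$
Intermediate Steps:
$t = -120$ ($t = 30 \left(-4\right) = -120$)
$\left(7 q{\left(J{\left(-4 \right)} \right)} - 6\right) t + A = \left(7 \cdot 5 - 6\right) \left(-120\right) + 65 = \left(35 - 6\right) \left(-120\right) + 65 = 29 \left(-120\right) + 65 = -3480 + 65 = -3415$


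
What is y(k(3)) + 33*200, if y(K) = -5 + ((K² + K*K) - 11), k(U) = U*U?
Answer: 6746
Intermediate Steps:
k(U) = U²
y(K) = -16 + 2*K² (y(K) = -5 + ((K² + K²) - 11) = -5 + (2*K² - 11) = -5 + (-11 + 2*K²) = -16 + 2*K²)
y(k(3)) + 33*200 = (-16 + 2*(3²)²) + 33*200 = (-16 + 2*9²) + 6600 = (-16 + 2*81) + 6600 = (-16 + 162) + 6600 = 146 + 6600 = 6746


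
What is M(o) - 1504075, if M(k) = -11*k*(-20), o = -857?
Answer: -1692615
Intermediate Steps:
M(k) = 220*k
M(o) - 1504075 = 220*(-857) - 1504075 = -188540 - 1504075 = -1692615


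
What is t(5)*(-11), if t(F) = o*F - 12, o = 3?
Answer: -33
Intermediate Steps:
t(F) = -12 + 3*F (t(F) = 3*F - 12 = -12 + 3*F)
t(5)*(-11) = (-12 + 3*5)*(-11) = (-12 + 15)*(-11) = 3*(-11) = -33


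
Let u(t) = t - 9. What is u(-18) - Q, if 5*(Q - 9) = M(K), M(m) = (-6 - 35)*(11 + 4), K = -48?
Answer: 87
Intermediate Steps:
u(t) = -9 + t
M(m) = -615 (M(m) = -41*15 = -615)
Q = -114 (Q = 9 + (⅕)*(-615) = 9 - 123 = -114)
u(-18) - Q = (-9 - 18) - 1*(-114) = -27 + 114 = 87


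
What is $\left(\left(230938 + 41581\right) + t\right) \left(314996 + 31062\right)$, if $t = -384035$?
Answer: $-38591003928$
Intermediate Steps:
$\left(\left(230938 + 41581\right) + t\right) \left(314996 + 31062\right) = \left(\left(230938 + 41581\right) - 384035\right) \left(314996 + 31062\right) = \left(272519 - 384035\right) 346058 = \left(-111516\right) 346058 = -38591003928$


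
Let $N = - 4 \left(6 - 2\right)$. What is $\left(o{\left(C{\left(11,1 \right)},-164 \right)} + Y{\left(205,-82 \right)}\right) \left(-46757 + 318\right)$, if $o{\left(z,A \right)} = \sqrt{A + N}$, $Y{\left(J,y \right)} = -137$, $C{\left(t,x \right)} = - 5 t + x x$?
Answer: $6362143 - 278634 i \sqrt{5} \approx 6.3621 \cdot 10^{6} - 6.2305 \cdot 10^{5} i$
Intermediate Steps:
$N = -16$ ($N = \left(-4\right) 4 = -16$)
$C{\left(t,x \right)} = x^{2} - 5 t$ ($C{\left(t,x \right)} = - 5 t + x^{2} = x^{2} - 5 t$)
$o{\left(z,A \right)} = \sqrt{-16 + A}$ ($o{\left(z,A \right)} = \sqrt{A - 16} = \sqrt{-16 + A}$)
$\left(o{\left(C{\left(11,1 \right)},-164 \right)} + Y{\left(205,-82 \right)}\right) \left(-46757 + 318\right) = \left(\sqrt{-16 - 164} - 137\right) \left(-46757 + 318\right) = \left(\sqrt{-180} - 137\right) \left(-46439\right) = \left(6 i \sqrt{5} - 137\right) \left(-46439\right) = \left(-137 + 6 i \sqrt{5}\right) \left(-46439\right) = 6362143 - 278634 i \sqrt{5}$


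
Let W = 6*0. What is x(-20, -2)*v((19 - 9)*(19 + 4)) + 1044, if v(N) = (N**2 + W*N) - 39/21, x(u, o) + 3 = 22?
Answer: 7042761/7 ≈ 1.0061e+6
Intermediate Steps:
W = 0
x(u, o) = 19 (x(u, o) = -3 + 22 = 19)
v(N) = -13/7 + N**2 (v(N) = (N**2 + 0*N) - 39/21 = (N**2 + 0) - 39*1/21 = N**2 - 13/7 = -13/7 + N**2)
x(-20, -2)*v((19 - 9)*(19 + 4)) + 1044 = 19*(-13/7 + ((19 - 9)*(19 + 4))**2) + 1044 = 19*(-13/7 + (10*23)**2) + 1044 = 19*(-13/7 + 230**2) + 1044 = 19*(-13/7 + 52900) + 1044 = 19*(370287/7) + 1044 = 7035453/7 + 1044 = 7042761/7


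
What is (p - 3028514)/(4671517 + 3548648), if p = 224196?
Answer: -2804318/8220165 ≈ -0.34115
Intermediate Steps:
(p - 3028514)/(4671517 + 3548648) = (224196 - 3028514)/(4671517 + 3548648) = -2804318/8220165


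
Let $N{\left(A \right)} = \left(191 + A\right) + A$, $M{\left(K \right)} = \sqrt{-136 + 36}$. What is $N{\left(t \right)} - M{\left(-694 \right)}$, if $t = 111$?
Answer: $413 - 10 i \approx 413.0 - 10.0 i$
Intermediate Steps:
$M{\left(K \right)} = 10 i$ ($M{\left(K \right)} = \sqrt{-100} = 10 i$)
$N{\left(A \right)} = 191 + 2 A$
$N{\left(t \right)} - M{\left(-694 \right)} = \left(191 + 2 \cdot 111\right) - 10 i = \left(191 + 222\right) - 10 i = 413 - 10 i$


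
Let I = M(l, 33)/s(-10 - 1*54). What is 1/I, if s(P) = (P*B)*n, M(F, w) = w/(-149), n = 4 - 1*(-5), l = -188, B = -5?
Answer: -143040/11 ≈ -13004.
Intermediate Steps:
n = 9 (n = 4 + 5 = 9)
M(F, w) = -w/149 (M(F, w) = w*(-1/149) = -w/149)
s(P) = -45*P (s(P) = (P*(-5))*9 = -5*P*9 = -45*P)
I = -11/143040 (I = (-1/149*33)/((-45*(-10 - 1*54))) = -33*(-1/(45*(-10 - 54)))/149 = -33/(149*((-45*(-64)))) = -33/149/2880 = -33/149*1/2880 = -11/143040 ≈ -7.6902e-5)
1/I = 1/(-11/143040) = -143040/11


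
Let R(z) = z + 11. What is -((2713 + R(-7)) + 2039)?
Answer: -4756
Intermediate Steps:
R(z) = 11 + z
-((2713 + R(-7)) + 2039) = -((2713 + (11 - 7)) + 2039) = -((2713 + 4) + 2039) = -(2717 + 2039) = -1*4756 = -4756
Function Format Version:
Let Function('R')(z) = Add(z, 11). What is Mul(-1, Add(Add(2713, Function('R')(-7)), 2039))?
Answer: -4756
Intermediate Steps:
Function('R')(z) = Add(11, z)
Mul(-1, Add(Add(2713, Function('R')(-7)), 2039)) = Mul(-1, Add(Add(2713, Add(11, -7)), 2039)) = Mul(-1, Add(Add(2713, 4), 2039)) = Mul(-1, Add(2717, 2039)) = Mul(-1, 4756) = -4756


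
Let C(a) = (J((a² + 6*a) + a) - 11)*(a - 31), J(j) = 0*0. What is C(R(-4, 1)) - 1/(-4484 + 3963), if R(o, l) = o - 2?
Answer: 212048/521 ≈ 407.00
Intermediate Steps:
R(o, l) = -2 + o
J(j) = 0
C(a) = 341 - 11*a (C(a) = (0 - 11)*(a - 31) = -11*(-31 + a) = 341 - 11*a)
C(R(-4, 1)) - 1/(-4484 + 3963) = (341 - 11*(-2 - 4)) - 1/(-4484 + 3963) = (341 - 11*(-6)) - 1/(-521) = (341 + 66) - 1*(-1/521) = 407 + 1/521 = 212048/521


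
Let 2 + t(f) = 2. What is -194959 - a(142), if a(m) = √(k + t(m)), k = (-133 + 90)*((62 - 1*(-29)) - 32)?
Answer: -194959 - I*√2537 ≈ -1.9496e+5 - 50.369*I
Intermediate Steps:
t(f) = 0 (t(f) = -2 + 2 = 0)
k = -2537 (k = -43*((62 + 29) - 32) = -43*(91 - 32) = -43*59 = -2537)
a(m) = I*√2537 (a(m) = √(-2537 + 0) = √(-2537) = I*√2537)
-194959 - a(142) = -194959 - I*√2537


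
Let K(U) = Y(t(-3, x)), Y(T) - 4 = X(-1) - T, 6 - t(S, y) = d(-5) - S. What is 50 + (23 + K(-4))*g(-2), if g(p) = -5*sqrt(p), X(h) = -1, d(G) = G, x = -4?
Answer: 50 - 90*I*sqrt(2) ≈ 50.0 - 127.28*I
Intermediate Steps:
t(S, y) = 11 + S (t(S, y) = 6 - (-5 - S) = 6 + (5 + S) = 11 + S)
Y(T) = 3 - T (Y(T) = 4 + (-1 - T) = 3 - T)
K(U) = -5 (K(U) = 3 - (11 - 3) = 3 - 1*8 = 3 - 8 = -5)
50 + (23 + K(-4))*g(-2) = 50 + (23 - 5)*(-5*I*sqrt(2)) = 50 + 18*(-5*I*sqrt(2)) = 50 - 90*I*sqrt(2)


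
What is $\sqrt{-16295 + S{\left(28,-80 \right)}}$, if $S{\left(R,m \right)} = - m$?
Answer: $i \sqrt{16215} \approx 127.34 i$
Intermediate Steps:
$\sqrt{-16295 + S{\left(28,-80 \right)}} = \sqrt{-16295 - -80} = \sqrt{-16295 + 80} = \sqrt{-16215} = i \sqrt{16215}$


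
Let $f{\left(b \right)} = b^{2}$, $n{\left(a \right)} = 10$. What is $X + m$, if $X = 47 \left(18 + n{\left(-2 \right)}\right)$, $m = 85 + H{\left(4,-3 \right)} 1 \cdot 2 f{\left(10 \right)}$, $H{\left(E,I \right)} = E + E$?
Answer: $3001$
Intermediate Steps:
$H{\left(E,I \right)} = 2 E$
$m = 1685$ ($m = 85 + 2 \cdot 4 \cdot 1 \cdot 2 \cdot 10^{2} = 85 + 8 \cdot 1 \cdot 2 \cdot 100 = 85 + 8 \cdot 2 \cdot 100 = 85 + 16 \cdot 100 = 85 + 1600 = 1685$)
$X = 1316$ ($X = 47 \left(18 + 10\right) = 47 \cdot 28 = 1316$)
$X + m = 1316 + 1685 = 3001$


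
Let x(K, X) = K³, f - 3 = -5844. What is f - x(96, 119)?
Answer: -890577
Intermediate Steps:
f = -5841 (f = 3 - 5844 = -5841)
f - x(96, 119) = -5841 - 1*96³ = -5841 - 1*884736 = -5841 - 884736 = -890577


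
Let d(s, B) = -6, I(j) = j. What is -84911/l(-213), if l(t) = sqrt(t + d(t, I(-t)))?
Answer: 84911*I*sqrt(219)/219 ≈ 5737.8*I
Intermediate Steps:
l(t) = sqrt(-6 + t) (l(t) = sqrt(t - 6) = sqrt(-6 + t))
-84911/l(-213) = -84911/sqrt(-6 - 213) = -84911*(-I*sqrt(219)/219) = -(-84911)*I*sqrt(219)/219 = 84911*I*sqrt(219)/219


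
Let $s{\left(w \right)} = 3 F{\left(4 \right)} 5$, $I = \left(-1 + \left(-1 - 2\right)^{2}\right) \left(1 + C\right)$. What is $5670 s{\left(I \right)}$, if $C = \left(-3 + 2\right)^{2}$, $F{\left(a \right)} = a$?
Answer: $340200$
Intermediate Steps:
$C = 1$ ($C = \left(-1\right)^{2} = 1$)
$I = 16$ ($I = \left(-1 + \left(-1 - 2\right)^{2}\right) \left(1 + 1\right) = \left(-1 + \left(-3\right)^{2}\right) 2 = \left(-1 + 9\right) 2 = 8 \cdot 2 = 16$)
$s{\left(w \right)} = 60$ ($s{\left(w \right)} = 3 \cdot 4 \cdot 5 = 12 \cdot 5 = 60$)
$5670 s{\left(I \right)} = 5670 \cdot 60 = 340200$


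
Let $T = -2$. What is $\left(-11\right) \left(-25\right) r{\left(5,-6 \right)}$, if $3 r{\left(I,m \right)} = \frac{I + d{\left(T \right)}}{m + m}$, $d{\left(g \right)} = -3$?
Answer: $- \frac{275}{18} \approx -15.278$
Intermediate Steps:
$r{\left(I,m \right)} = \frac{-3 + I}{6 m}$ ($r{\left(I,m \right)} = \frac{\left(I - 3\right) \frac{1}{m + m}}{3} = \frac{\left(-3 + I\right) \frac{1}{2 m}}{3} = \frac{\frac{1}{2} \frac{1}{m} \left(-3 + I\right)}{3} = \frac{-3 + I}{6 m}$)
$\left(-11\right) \left(-25\right) r{\left(5,-6 \right)} = \left(-11\right) \left(-25\right) \frac{-3 + 5}{6 \left(-6\right)} = 275 \cdot \frac{1}{6} \left(- \frac{1}{6}\right) 2 = 275 \left(- \frac{1}{18}\right) = - \frac{275}{18}$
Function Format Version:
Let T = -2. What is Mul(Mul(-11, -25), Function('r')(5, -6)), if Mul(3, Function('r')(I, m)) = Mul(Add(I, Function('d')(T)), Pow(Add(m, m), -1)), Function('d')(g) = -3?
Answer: Rational(-275, 18) ≈ -15.278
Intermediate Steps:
Function('r')(I, m) = Mul(Rational(1, 6), Pow(m, -1), Add(-3, I)) (Function('r')(I, m) = Mul(Rational(1, 3), Mul(Add(I, -3), Pow(Add(m, m), -1))) = Mul(Rational(1, 3), Mul(Add(-3, I), Pow(Mul(2, m), -1))) = Mul(Rational(1, 3), Mul(Add(-3, I), Mul(Rational(1, 2), Pow(m, -1)))) = Mul(Rational(1, 3), Mul(Rational(1, 2), Pow(m, -1), Add(-3, I))) = Mul(Rational(1, 6), Pow(m, -1), Add(-3, I)))
Mul(Mul(-11, -25), Function('r')(5, -6)) = Mul(Mul(-11, -25), Mul(Rational(1, 6), Pow(-6, -1), Add(-3, 5))) = Mul(275, Mul(Rational(1, 6), Rational(-1, 6), 2)) = Mul(275, Rational(-1, 18)) = Rational(-275, 18)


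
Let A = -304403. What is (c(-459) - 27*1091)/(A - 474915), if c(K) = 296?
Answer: 29161/779318 ≈ 0.037419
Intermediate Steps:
(c(-459) - 27*1091)/(A - 474915) = (296 - 27*1091)/(-304403 - 474915) = (296 - 29457)/(-779318) = -29161*(-1/779318) = 29161/779318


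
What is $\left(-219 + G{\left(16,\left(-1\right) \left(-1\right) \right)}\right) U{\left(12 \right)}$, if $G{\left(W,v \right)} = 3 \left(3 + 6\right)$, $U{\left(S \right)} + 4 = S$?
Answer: $-1536$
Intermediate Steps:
$U{\left(S \right)} = -4 + S$
$G{\left(W,v \right)} = 27$ ($G{\left(W,v \right)} = 3 \cdot 9 = 27$)
$\left(-219 + G{\left(16,\left(-1\right) \left(-1\right) \right)}\right) U{\left(12 \right)} = \left(-219 + 27\right) \left(-4 + 12\right) = \left(-192\right) 8 = -1536$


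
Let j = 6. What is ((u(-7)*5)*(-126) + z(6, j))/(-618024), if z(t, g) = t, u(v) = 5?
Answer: 131/25751 ≈ 0.0050872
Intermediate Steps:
((u(-7)*5)*(-126) + z(6, j))/(-618024) = ((5*5)*(-126) + 6)/(-618024) = (25*(-126) + 6)*(-1/618024) = (-3150 + 6)*(-1/618024) = -3144*(-1/618024) = 131/25751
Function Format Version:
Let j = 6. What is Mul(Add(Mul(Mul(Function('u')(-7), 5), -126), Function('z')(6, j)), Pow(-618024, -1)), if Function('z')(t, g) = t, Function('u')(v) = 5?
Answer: Rational(131, 25751) ≈ 0.0050872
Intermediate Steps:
Mul(Add(Mul(Mul(Function('u')(-7), 5), -126), Function('z')(6, j)), Pow(-618024, -1)) = Mul(Add(Mul(Mul(5, 5), -126), 6), Pow(-618024, -1)) = Mul(Add(Mul(25, -126), 6), Rational(-1, 618024)) = Mul(Add(-3150, 6), Rational(-1, 618024)) = Mul(-3144, Rational(-1, 618024)) = Rational(131, 25751)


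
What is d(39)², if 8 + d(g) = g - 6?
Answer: 625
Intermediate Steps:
d(g) = -14 + g (d(g) = -8 + (g - 6) = -8 + (-6 + g) = -14 + g)
d(39)² = (-14 + 39)² = 25² = 625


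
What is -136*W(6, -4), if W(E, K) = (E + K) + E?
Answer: -1088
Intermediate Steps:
W(E, K) = K + 2*E
-136*W(6, -4) = -136*(-4 + 2*6) = -136*(-4 + 12) = -136*8 = -1088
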